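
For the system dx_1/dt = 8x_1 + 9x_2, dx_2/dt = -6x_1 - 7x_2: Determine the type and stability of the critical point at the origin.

saddle

A = [[8,9],[-6,-7]]; det(A-λI) = λ^2 - λ - 2.
λ = -1, 2: opposite signs.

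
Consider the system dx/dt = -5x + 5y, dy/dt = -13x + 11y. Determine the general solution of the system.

x(t) = 2c_1e^(3t)sin(t) + c_1e^(3t)cos(t) + c_2e^(3t)sin(t) - 2c_2e^(3t)cos(t), y(t) = 3c_1e^(3t)sin(t) + 2c_1e^(3t)cos(t) + 2c_2e^(3t)sin(t) - 3c_2e^(3t)cos(t)

Coefficient matrix A = [[-5, 5], [-13, 11]].
Characteristic polynomial det(A - λI) = λ^2 - 6λ + 10 = 0.
Eigenvalues λ = 3 ± i (complex conjugate pair).
For λ=3+i: an eigenvector is (1,2) - i(2,3) = (1 - 2i, 2 - 3i).
A real fundamental pair from Re and Im of e^((3+i)t)v: X_1 = e^(3t)(cos(t)·(1,2) + sin(t)·(2,3)), X_2 = e^(3t)(sin(t)·(1,2) - cos(t)·(2,3)).
General solution: c_1X_1 + c_2X_2.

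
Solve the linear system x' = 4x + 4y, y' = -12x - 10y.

x(t) = -K_1e^(-4t) + 2K_2e^(-2t), y(t) = 2K_1e^(-4t) - 3K_2e^(-2t)

Coefficient matrix A = [[4, 4], [-12, -10]].
Characteristic polynomial det(A - λI) = λ^2 + 6λ + 8 = 0.
Eigenvalues λ = -4, -2.
For λ=-4: (A-λI) row 1 is [8, 4], so an eigenvector is (-1, 2).
For λ=-2: (A-λI) row 1 is [6, 4], so an eigenvector is (2, -3).
General solution: K_1e^(-4t)(-1,2) + K_2e^(-2t)(2,-3).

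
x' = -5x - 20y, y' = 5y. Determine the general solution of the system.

x(t) = K_1e^(-5t) - 2K_2e^(5t), y(t) = K_2e^(5t)

Coefficient matrix A = [[-5, -20], [0, 5]].
Characteristic polynomial det(A - λI) = λ^2 - 25 = 0.
Eigenvalues λ = -5, 5.
For λ=-5: (A-λI) row 1 is [0, -20], so an eigenvector is (1, 0).
For λ=5: (A-λI) row 1 is [-10, -20], so an eigenvector is (-2, 1).
General solution: K_1e^(-5t)(1,0) + K_2e^(5t)(-2,1).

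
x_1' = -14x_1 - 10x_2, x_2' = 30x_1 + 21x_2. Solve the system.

x_1(t) = 2C_1e^(t) + C_2e^(6t), x_2(t) = -3C_1e^(t) - 2C_2e^(6t)

Coefficient matrix A = [[-14, -10], [30, 21]].
Characteristic polynomial det(A - λI) = λ^2 - 7λ + 6 = 0.
Eigenvalues λ = 1, 6.
For λ=1: (A-λI) row 1 is [-15, -10], so an eigenvector is (2, -3).
For λ=6: (A-λI) row 1 is [-20, -10], so an eigenvector is (1, -2).
General solution: C_1e^(t)(2,-3) + C_2e^(6t)(1,-2).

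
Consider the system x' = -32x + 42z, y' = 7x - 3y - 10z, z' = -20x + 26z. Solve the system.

Coefficient matrix A = [[-32, 0, 42], [7, -3, -10], [-20, 0, 26]].
det(A - λI) = 0 gives eigenvalues λ = -4, -2, -3.
For λ=-4: eigenvector (3,-1,2).
For λ=-2: eigenvector (7,-1,5).
For λ=-3: eigenvector (0,1,0).
General solution: C_1e^(-4t)(3,-1,2) + C_2e^(-2t)(7,-1,5) + C_3e^(-3t)(0,1,0).

x(t) = 3C_1e^(-4t) + 7C_2e^(-2t), y(t) = -C_1e^(-4t) - C_2e^(-2t) + C_3e^(-3t), z(t) = 2C_1e^(-4t) + 5C_2e^(-2t)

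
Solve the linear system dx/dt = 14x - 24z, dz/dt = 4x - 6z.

x(t) = 2c_1e^(2t) - 3c_2e^(6t), z(t) = c_1e^(2t) - c_2e^(6t)

Coefficient matrix A = [[14, -24], [4, -6]].
Characteristic polynomial det(A - λI) = λ^2 - 8λ + 12 = 0.
Eigenvalues λ = 2, 6.
For λ=2: (A-λI) row 1 is [12, -24], so an eigenvector is (2, 1).
For λ=6: (A-λI) row 1 is [8, -24], so an eigenvector is (-3, -1).
General solution: c_1e^(2t)(2,1) + c_2e^(6t)(-3,-1).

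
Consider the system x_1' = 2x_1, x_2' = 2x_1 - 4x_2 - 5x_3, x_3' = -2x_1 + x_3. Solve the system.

Coefficient matrix A = [[2, 0, 0], [2, -4, -5], [-2, 0, 1]].
det(A - λI) = 0 gives eigenvalues λ = 2, 1, -4.
For λ=2: eigenvector (1,2,-2).
For λ=1: eigenvector (0,1,-1).
For λ=-4: eigenvector (0,1,0).
General solution: C_1e^(2t)(1,2,-2) + C_2e^(t)(0,1,-1) + C_3e^(-4t)(0,1,0).

x_1(t) = C_1e^(2t), x_2(t) = 2C_1e^(2t) + C_2e^(t) + C_3e^(-4t), x_3(t) = -2C_1e^(2t) - C_2e^(t)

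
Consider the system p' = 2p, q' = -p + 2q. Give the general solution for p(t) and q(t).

p(t) = c_2e^(2t), q(t) = -c_1e^(2t) - c_2te^(2t) + 2c_2e^(2t)

Coefficient matrix A = [[2, 0], [-1, 2]].
Characteristic polynomial det(A - λI) = λ^2 - 4λ + 4 = 0.
Single eigenvalue λ = 2 with algebraic multiplicity 2.
Eigenvector v = (0,-1); generalized eigenvector w with (A-λI)w=v is (1,2).
General solution: e^(2t)[c_1·v + c_2·(t·v + w)].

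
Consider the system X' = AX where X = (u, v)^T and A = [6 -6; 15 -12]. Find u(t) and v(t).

u(t) = -c_1e^(-3t)sin(3t) + c_1e^(-3t)cos(3t) + c_2e^(-3t)sin(3t) + c_2e^(-3t)cos(3t), v(t) = -c_1e^(-3t)sin(3t) + 2c_1e^(-3t)cos(3t) + 2c_2e^(-3t)sin(3t) + c_2e^(-3t)cos(3t)

Coefficient matrix A = [[6, -6], [15, -12]].
Characteristic polynomial det(A - λI) = λ^2 + 6λ + 18 = 0.
Eigenvalues λ = -3 ± 3i (complex conjugate pair).
For λ=-3+3i: an eigenvector is (1,2) - i(-1,-1) = (1 + i, 2 + i).
A real fundamental pair from Re and Im of e^((-3+3i)t)v: X_1 = e^(-3t)(cos(3t)·(1,2) + sin(3t)·(-1,-1)), X_2 = e^(-3t)(sin(3t)·(1,2) - cos(3t)·(-1,-1)).
General solution: c_1X_1 + c_2X_2.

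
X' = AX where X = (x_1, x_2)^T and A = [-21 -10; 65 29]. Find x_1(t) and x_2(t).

x_1(t) = c_1e^(4t)sin(5t) - c_1e^(4t)cos(5t) - c_2e^(4t)sin(5t) - c_2e^(4t)cos(5t), x_2(t) = -3c_1e^(4t)sin(5t) + 2c_1e^(4t)cos(5t) + 2c_2e^(4t)sin(5t) + 3c_2e^(4t)cos(5t)

Coefficient matrix A = [[-21, -10], [65, 29]].
Characteristic polynomial det(A - λI) = λ^2 - 8λ + 41 = 0.
Eigenvalues λ = 4 ± 5i (complex conjugate pair).
For λ=4+5i: an eigenvector is (-1,2) - i(1,-3) = (-1 - i, 2 + 3i).
A real fundamental pair from Re and Im of e^((4+5i)t)v: X_1 = e^(4t)(cos(5t)·(-1,2) + sin(5t)·(1,-3)), X_2 = e^(4t)(sin(5t)·(-1,2) - cos(5t)·(1,-3)).
General solution: c_1X_1 + c_2X_2.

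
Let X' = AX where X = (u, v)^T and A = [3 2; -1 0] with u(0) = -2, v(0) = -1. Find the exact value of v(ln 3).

A = [[3,2],[-1,0]]; eigenvalues λ = 1, 2.
Eigenvectors: (1,-1) for λ=1, (-2,1) for λ=2.
From the initial condition, c_1 = 4, c_2 = 3.
v(ln 3) = (4)(3^1)(-1) + (3)(3^2)(1) = 15.

15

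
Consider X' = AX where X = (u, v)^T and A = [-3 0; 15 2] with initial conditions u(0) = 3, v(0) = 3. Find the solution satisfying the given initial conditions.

Coefficient matrix A = [[-3, 0], [15, 2]].
Characteristic polynomial det(A - λI) = λ^2 + λ - 6 = 0.
Eigenvalues λ = 2, -3.
For λ=2: (A-λI) row 1 is [-5, 0], so an eigenvector is (0, 1).
For λ=-3: (A-λI) row 2 is [15, 5], so an eigenvector is (-1, 3).
General solution: K_1e^(2t)(0,1) + K_2e^(-3t)(-1,3).
Applying u(0)=3, v(0)=3 gives K_1=12, K_2=-3.

u(t) = 3e^(-3t), v(t) = 12e^(2t) - 9e^(-3t)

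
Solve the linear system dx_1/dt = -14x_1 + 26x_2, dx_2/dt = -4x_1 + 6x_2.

Coefficient matrix A = [[-14, 26], [-4, 6]].
Characteristic polynomial det(A - λI) = λ^2 + 8λ + 20 = 0.
Eigenvalues λ = -4 ± 2i (complex conjugate pair).
For λ=-4+2i: an eigenvector is (2,1) - i(3,1) = (2 - 3i, 1 - i).
A real fundamental pair from Re and Im of e^((-4+2i)t)v: X_1 = e^(-4t)(cos(2t)·(2,1) + sin(2t)·(3,1)), X_2 = e^(-4t)(sin(2t)·(2,1) - cos(2t)·(3,1)).
General solution: C_1X_1 + C_2X_2.

x_1(t) = 3C_1e^(-4t)sin(2t) + 2C_1e^(-4t)cos(2t) + 2C_2e^(-4t)sin(2t) - 3C_2e^(-4t)cos(2t), x_2(t) = C_1e^(-4t)sin(2t) + C_1e^(-4t)cos(2t) + C_2e^(-4t)sin(2t) - C_2e^(-4t)cos(2t)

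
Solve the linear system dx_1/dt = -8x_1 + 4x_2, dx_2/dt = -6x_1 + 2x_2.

Coefficient matrix A = [[-8, 4], [-6, 2]].
Characteristic polynomial det(A - λI) = λ^2 + 6λ + 8 = 0.
Eigenvalues λ = -4, -2.
For λ=-4: (A-λI) row 1 is [-4, 4], so an eigenvector is (-1, -1).
For λ=-2: (A-λI) row 1 is [-6, 4], so an eigenvector is (-2, -3).
General solution: c_1e^(-4t)(-1,-1) + c_2e^(-2t)(-2,-3).

x_1(t) = -c_1e^(-4t) - 2c_2e^(-2t), x_2(t) = -c_1e^(-4t) - 3c_2e^(-2t)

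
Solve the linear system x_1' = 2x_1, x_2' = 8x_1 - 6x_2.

Coefficient matrix A = [[2, 0], [8, -6]].
Characteristic polynomial det(A - λI) = λ^2 + 4λ - 12 = 0.
Eigenvalues λ = -6, 2.
For λ=-6: (A-λI) row 1 is [8, 0], so an eigenvector is (0, -1).
For λ=2: (A-λI) row 2 is [8, -8], so an eigenvector is (1, 1).
General solution: K_1e^(-6t)(0,-1) + K_2e^(2t)(1,1).

x_1(t) = K_2e^(2t), x_2(t) = -K_1e^(-6t) + K_2e^(2t)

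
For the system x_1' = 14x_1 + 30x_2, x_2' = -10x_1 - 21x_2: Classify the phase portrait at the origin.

stable node

A = [[14,30],[-10,-21]]; det(A-λI) = λ^2 + 7λ + 6.
λ = -6, -1: both negative.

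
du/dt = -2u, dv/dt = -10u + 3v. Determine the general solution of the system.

u(t) = -K_2e^(-2t), v(t) = K_1e^(3t) - 2K_2e^(-2t)

Coefficient matrix A = [[-2, 0], [-10, 3]].
Characteristic polynomial det(A - λI) = λ^2 - λ - 6 = 0.
Eigenvalues λ = 3, -2.
For λ=3: (A-λI) row 1 is [-5, 0], so an eigenvector is (0, 1).
For λ=-2: (A-λI) row 2 is [-10, 5], so an eigenvector is (-1, -2).
General solution: K_1e^(3t)(0,1) + K_2e^(-2t)(-1,-2).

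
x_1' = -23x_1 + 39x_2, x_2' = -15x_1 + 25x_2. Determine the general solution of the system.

x_1(t) = 2C_1e^(t)sin(3t) + 3C_1e^(t)cos(3t) + 3C_2e^(t)sin(3t) - 2C_2e^(t)cos(3t), x_2(t) = C_1e^(t)sin(3t) + 2C_1e^(t)cos(3t) + 2C_2e^(t)sin(3t) - C_2e^(t)cos(3t)

Coefficient matrix A = [[-23, 39], [-15, 25]].
Characteristic polynomial det(A - λI) = λ^2 - 2λ + 10 = 0.
Eigenvalues λ = 1 ± 3i (complex conjugate pair).
For λ=1+3i: an eigenvector is (3,2) - i(2,1) = (3 - 2i, 2 - i).
A real fundamental pair from Re and Im of e^((1+3i)t)v: X_1 = e^(t)(cos(3t)·(3,2) + sin(3t)·(2,1)), X_2 = e^(t)(sin(3t)·(3,2) - cos(3t)·(2,1)).
General solution: C_1X_1 + C_2X_2.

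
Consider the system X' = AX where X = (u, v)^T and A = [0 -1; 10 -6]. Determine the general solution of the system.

Coefficient matrix A = [[0, -1], [10, -6]].
Characteristic polynomial det(A - λI) = λ^2 + 6λ + 10 = 0.
Eigenvalues λ = -3 ± i (complex conjugate pair).
For λ=-3+i: an eigenvector is (1,3) - i(0,1) = (1, 3 - i).
A real fundamental pair from Re and Im of e^((-3+i)t)v: X_1 = e^(-3t)(cos(t)·(1,3) + sin(t)·(0,1)), X_2 = e^(-3t)(sin(t)·(1,3) - cos(t)·(0,1)).
General solution: C_1X_1 + C_2X_2.

u(t) = C_1e^(-3t)cos(t) + C_2e^(-3t)sin(t), v(t) = C_1e^(-3t)sin(t) + 3C_1e^(-3t)cos(t) + 3C_2e^(-3t)sin(t) - C_2e^(-3t)cos(t)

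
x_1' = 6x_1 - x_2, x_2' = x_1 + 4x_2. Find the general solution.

x_1(t) = -c_1e^(5t) - c_2te^(5t), x_2(t) = -c_1e^(5t) - c_2te^(5t) + c_2e^(5t)

Coefficient matrix A = [[6, -1], [1, 4]].
Characteristic polynomial det(A - λI) = λ^2 - 10λ + 25 = 0.
Single eigenvalue λ = 5 with algebraic multiplicity 2.
Eigenvector v = (-1,-1); generalized eigenvector w with (A-λI)w=v is (0,1).
General solution: e^(5t)[c_1·v + c_2·(t·v + w)].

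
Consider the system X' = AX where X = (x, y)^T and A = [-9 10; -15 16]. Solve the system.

x(t) = C_1e^(t) - 2C_2e^(6t), y(t) = C_1e^(t) - 3C_2e^(6t)

Coefficient matrix A = [[-9, 10], [-15, 16]].
Characteristic polynomial det(A - λI) = λ^2 - 7λ + 6 = 0.
Eigenvalues λ = 1, 6.
For λ=1: (A-λI) row 1 is [-10, 10], so an eigenvector is (1, 1).
For λ=6: (A-λI) row 1 is [-15, 10], so an eigenvector is (-2, -3).
General solution: C_1e^(t)(1,1) + C_2e^(6t)(-2,-3).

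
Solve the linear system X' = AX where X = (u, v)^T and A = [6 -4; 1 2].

u(t) = 2C_1e^(4t) + 2C_2te^(4t) - 3C_2e^(4t), v(t) = C_1e^(4t) + C_2te^(4t) - 2C_2e^(4t)

Coefficient matrix A = [[6, -4], [1, 2]].
Characteristic polynomial det(A - λI) = λ^2 - 8λ + 16 = 0.
Single eigenvalue λ = 4 with algebraic multiplicity 2.
Eigenvector v = (2,1); generalized eigenvector w with (A-λI)w=v is (-3,-2).
General solution: e^(4t)[C_1·v + C_2·(t·v + w)].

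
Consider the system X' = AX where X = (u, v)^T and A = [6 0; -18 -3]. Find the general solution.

u(t) = -C_1e^(6t), v(t) = 2C_1e^(6t) + C_2e^(-3t)

Coefficient matrix A = [[6, 0], [-18, -3]].
Characteristic polynomial det(A - λI) = λ^2 - 3λ - 18 = 0.
Eigenvalues λ = 6, -3.
For λ=6: (A-λI) row 2 is [-18, -9], so an eigenvector is (-1, 2).
For λ=-3: (A-λI) row 1 is [9, 0], so an eigenvector is (0, 1).
General solution: C_1e^(6t)(-1,2) + C_2e^(-3t)(0,1).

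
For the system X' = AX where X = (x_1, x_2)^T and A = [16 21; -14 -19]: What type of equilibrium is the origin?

saddle

A = [[16,21],[-14,-19]]; det(A-λI) = λ^2 + 3λ - 10.
λ = 2, -5: opposite signs.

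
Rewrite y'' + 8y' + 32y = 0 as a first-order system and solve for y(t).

Let x_1 = y, x_2 = y'. Then x_1' = x_2 and x_2' = -32x_1 - 8x_2.
A = [[0,1],[-32,-8]]; det(A-λI) = λ^2 + 8λ + 32.
Eigenvalues λ = -4 ± 4i.

y(t) = K_1e^(-4t)cos(4t) + K_2e^(-4t)sin(4t)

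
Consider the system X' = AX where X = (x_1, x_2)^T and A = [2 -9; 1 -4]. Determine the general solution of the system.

Coefficient matrix A = [[2, -9], [1, -4]].
Characteristic polynomial det(A - λI) = λ^2 + 2λ + 1 = 0.
Single eigenvalue λ = -1 with algebraic multiplicity 2.
Eigenvector v = (-3,-1); generalized eigenvector w with (A-λI)w=v is (2,1).
General solution: e^(-t)[C_1·v + C_2·(t·v + w)].

x_1(t) = -3C_1e^(-t) - 3C_2te^(-t) + 2C_2e^(-t), x_2(t) = -C_1e^(-t) - C_2te^(-t) + C_2e^(-t)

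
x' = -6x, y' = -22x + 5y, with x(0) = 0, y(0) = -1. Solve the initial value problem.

Coefficient matrix A = [[-6, 0], [-22, 5]].
Characteristic polynomial det(A - λI) = λ^2 + λ - 30 = 0.
Eigenvalues λ = 5, -6.
For λ=5: (A-λI) row 1 is [-11, 0], so an eigenvector is (0, -1).
For λ=-6: (A-λI) row 2 is [-22, 11], so an eigenvector is (1, 2).
General solution: c_1e^(5t)(0,-1) + c_2e^(-6t)(1,2).
Applying x(0)=0, y(0)=-1 gives c_1=1, c_2=0.

x(t) = 0, y(t) = -e^(5t)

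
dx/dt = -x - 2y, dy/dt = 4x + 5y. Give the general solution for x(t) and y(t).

Coefficient matrix A = [[-1, -2], [4, 5]].
Characteristic polynomial det(A - λI) = λ^2 - 4λ + 3 = 0.
Eigenvalues λ = 3, 1.
For λ=3: (A-λI) row 1 is [-4, -2], so an eigenvector is (1, -2).
For λ=1: (A-λI) row 1 is [-2, -2], so an eigenvector is (1, -1).
General solution: C_1e^(3t)(1,-2) + C_2e^(t)(1,-1).

x(t) = C_1e^(3t) + C_2e^(t), y(t) = -2C_1e^(3t) - C_2e^(t)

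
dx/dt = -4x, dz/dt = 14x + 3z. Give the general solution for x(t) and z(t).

Coefficient matrix A = [[-4, 0], [14, 3]].
Characteristic polynomial det(A - λI) = λ^2 + λ - 12 = 0.
Eigenvalues λ = 3, -4.
For λ=3: (A-λI) row 1 is [-7, 0], so an eigenvector is (0, -1).
For λ=-4: (A-λI) row 2 is [14, 7], so an eigenvector is (-1, 2).
General solution: c_1e^(3t)(0,-1) + c_2e^(-4t)(-1,2).

x(t) = -c_2e^(-4t), z(t) = -c_1e^(3t) + 2c_2e^(-4t)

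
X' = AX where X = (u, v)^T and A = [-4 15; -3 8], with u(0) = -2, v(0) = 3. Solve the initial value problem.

Coefficient matrix A = [[-4, 15], [-3, 8]].
Characteristic polynomial det(A - λI) = λ^2 - 4λ + 13 = 0.
Eigenvalues λ = 2 ± 3i (complex conjugate pair).
For λ=2+3i: an eigenvector is (2,1) - i(1,0) = (2 - i, 1).
A real fundamental pair from Re and Im of e^((2+3i)t)v: X_1 = e^(2t)(cos(3t)·(2,1) + sin(3t)·(1,0)), X_2 = e^(2t)(sin(3t)·(2,1) - cos(3t)·(1,0)).
General solution: K_1X_1 + K_2X_2.
Applying u(0)=-2, v(0)=3 gives K_1=3, K_2=8.

u(t) = 19e^(2t)sin(3t) - 2e^(2t)cos(3t), v(t) = 8e^(2t)sin(3t) + 3e^(2t)cos(3t)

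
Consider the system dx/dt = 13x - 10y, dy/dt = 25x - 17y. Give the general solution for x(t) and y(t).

Coefficient matrix A = [[13, -10], [25, -17]].
Characteristic polynomial det(A - λI) = λ^2 + 4λ + 29 = 0.
Eigenvalues λ = -2 ± 5i (complex conjugate pair).
For λ=-2+5i: an eigenvector is (1,2) - i(-1,-1) = (1 + i, 2 + i).
A real fundamental pair from Re and Im of e^((-2+5i)t)v: X_1 = e^(-2t)(cos(5t)·(1,2) + sin(5t)·(-1,-1)), X_2 = e^(-2t)(sin(5t)·(1,2) - cos(5t)·(-1,-1)).
General solution: C_1X_1 + C_2X_2.

x(t) = -C_1e^(-2t)sin(5t) + C_1e^(-2t)cos(5t) + C_2e^(-2t)sin(5t) + C_2e^(-2t)cos(5t), y(t) = -C_1e^(-2t)sin(5t) + 2C_1e^(-2t)cos(5t) + 2C_2e^(-2t)sin(5t) + C_2e^(-2t)cos(5t)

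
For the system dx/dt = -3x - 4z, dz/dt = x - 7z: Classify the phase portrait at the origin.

A = [[-3,-4],[1,-7]]; det(A-λI) = λ^2 + 10λ + 25.
repeated λ = -5 with a single eigenvector.

stable improper node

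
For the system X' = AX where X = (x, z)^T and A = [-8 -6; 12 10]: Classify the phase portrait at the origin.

A = [[-8,-6],[12,10]]; det(A-λI) = λ^2 - 2λ - 8.
λ = 4, -2: opposite signs.

saddle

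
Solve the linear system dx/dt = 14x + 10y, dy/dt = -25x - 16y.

Coefficient matrix A = [[14, 10], [-25, -16]].
Characteristic polynomial det(A - λI) = λ^2 + 2λ + 26 = 0.
Eigenvalues λ = -1 ± 5i (complex conjugate pair).
For λ=-1+5i: an eigenvector is (-1,2) - i(1,-1) = (-1 - i, 2 + i).
A real fundamental pair from Re and Im of e^((-1+5i)t)v: X_1 = e^(-t)(cos(5t)·(-1,2) + sin(5t)·(1,-1)), X_2 = e^(-t)(sin(5t)·(-1,2) - cos(5t)·(1,-1)).
General solution: c_1X_1 + c_2X_2.

x(t) = c_1e^(-t)sin(5t) - c_1e^(-t)cos(5t) - c_2e^(-t)sin(5t) - c_2e^(-t)cos(5t), y(t) = -c_1e^(-t)sin(5t) + 2c_1e^(-t)cos(5t) + 2c_2e^(-t)sin(5t) + c_2e^(-t)cos(5t)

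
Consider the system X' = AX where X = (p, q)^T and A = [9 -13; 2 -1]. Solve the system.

Coefficient matrix A = [[9, -13], [2, -1]].
Characteristic polynomial det(A - λI) = λ^2 - 8λ + 17 = 0.
Eigenvalues λ = 4 ± i (complex conjugate pair).
For λ=4+i: an eigenvector is (-3,-1) - i(-2,-1) = (-3 + 2i, -1 + i).
A real fundamental pair from Re and Im of e^((4+i)t)v: X_1 = e^(4t)(cos(t)·(-3,-1) + sin(t)·(-2,-1)), X_2 = e^(4t)(sin(t)·(-3,-1) - cos(t)·(-2,-1)).
General solution: K_1X_1 + K_2X_2.

p(t) = -2K_1e^(4t)sin(t) - 3K_1e^(4t)cos(t) - 3K_2e^(4t)sin(t) + 2K_2e^(4t)cos(t), q(t) = -K_1e^(4t)sin(t) - K_1e^(4t)cos(t) - K_2e^(4t)sin(t) + K_2e^(4t)cos(t)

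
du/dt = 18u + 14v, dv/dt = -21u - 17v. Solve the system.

Coefficient matrix A = [[18, 14], [-21, -17]].
Characteristic polynomial det(A - λI) = λ^2 - λ - 12 = 0.
Eigenvalues λ = -3, 4.
For λ=-3: (A-λI) row 1 is [21, 14], so an eigenvector is (2, -3).
For λ=4: (A-λI) row 1 is [14, 14], so an eigenvector is (1, -1).
General solution: K_1e^(-3t)(2,-3) + K_2e^(4t)(1,-1).

u(t) = 2K_1e^(-3t) + K_2e^(4t), v(t) = -3K_1e^(-3t) - K_2e^(4t)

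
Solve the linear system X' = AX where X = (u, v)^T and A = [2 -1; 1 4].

Coefficient matrix A = [[2, -1], [1, 4]].
Characteristic polynomial det(A - λI) = λ^2 - 6λ + 9 = 0.
Single eigenvalue λ = 3 with algebraic multiplicity 2.
Eigenvector v = (1,-1); generalized eigenvector w with (A-λI)w=v is (0,-1).
General solution: e^(3t)[c_1·v + c_2·(t·v + w)].

u(t) = c_1e^(3t) + c_2te^(3t), v(t) = -c_1e^(3t) - c_2te^(3t) - c_2e^(3t)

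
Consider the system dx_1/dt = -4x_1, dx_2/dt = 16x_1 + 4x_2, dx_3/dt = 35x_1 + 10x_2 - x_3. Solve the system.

Coefficient matrix A = [[-4, 0, 0], [16, 4, 0], [35, 10, -1]].
det(A - λI) = 0 gives eigenvalues λ = 4, -4, -1.
For λ=4: eigenvector (0,1,2).
For λ=-4: eigenvector (1,-2,-5).
For λ=-1: eigenvector (0,0,1).
General solution: C_1e^(4t)(0,1,2) + C_2e^(-4t)(1,-2,-5) + C_3e^(-t)(0,0,1).

x_1(t) = C_2e^(-4t), x_2(t) = C_1e^(4t) - 2C_2e^(-4t), x_3(t) = 2C_1e^(4t) - 5C_2e^(-4t) + C_3e^(-t)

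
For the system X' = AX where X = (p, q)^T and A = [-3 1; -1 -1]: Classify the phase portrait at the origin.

A = [[-3,1],[-1,-1]]; det(A-λI) = λ^2 + 4λ + 4.
repeated λ = -2 with a single eigenvector.

stable improper node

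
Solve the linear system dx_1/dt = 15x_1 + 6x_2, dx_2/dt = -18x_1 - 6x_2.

x_1(t) = C_1e^(3t) - 2C_2e^(6t), x_2(t) = -2C_1e^(3t) + 3C_2e^(6t)

Coefficient matrix A = [[15, 6], [-18, -6]].
Characteristic polynomial det(A - λI) = λ^2 - 9λ + 18 = 0.
Eigenvalues λ = 3, 6.
For λ=3: (A-λI) row 1 is [12, 6], so an eigenvector is (1, -2).
For λ=6: (A-λI) row 1 is [9, 6], so an eigenvector is (-2, 3).
General solution: C_1e^(3t)(1,-2) + C_2e^(6t)(-2,3).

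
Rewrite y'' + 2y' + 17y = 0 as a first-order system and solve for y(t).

Let x_1 = y, x_2 = y'. Then x_1' = x_2 and x_2' = -17x_1 - 2x_2.
A = [[0,1],[-17,-2]]; det(A-λI) = λ^2 + 2λ + 17.
Eigenvalues λ = -1 ± 4i.

y(t) = C_1e^(-t)cos(4t) + C_2e^(-t)sin(4t)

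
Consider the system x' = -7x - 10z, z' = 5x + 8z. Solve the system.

Coefficient matrix A = [[-7, -10], [5, 8]].
Characteristic polynomial det(A - λI) = λ^2 - λ - 6 = 0.
Eigenvalues λ = -2, 3.
For λ=-2: (A-λI) row 1 is [-5, -10], so an eigenvector is (2, -1).
For λ=3: (A-λI) row 1 is [-10, -10], so an eigenvector is (-1, 1).
General solution: K_1e^(-2t)(2,-1) + K_2e^(3t)(-1,1).

x(t) = 2K_1e^(-2t) - K_2e^(3t), z(t) = -K_1e^(-2t) + K_2e^(3t)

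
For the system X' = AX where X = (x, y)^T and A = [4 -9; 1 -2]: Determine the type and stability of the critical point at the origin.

A = [[4,-9],[1,-2]]; det(A-λI) = λ^2 - 2λ + 1.
repeated λ = 1 with a single eigenvector.

unstable improper node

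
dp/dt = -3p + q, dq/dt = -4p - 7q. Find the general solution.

Coefficient matrix A = [[-3, 1], [-4, -7]].
Characteristic polynomial det(A - λI) = λ^2 + 10λ + 25 = 0.
Single eigenvalue λ = -5 with algebraic multiplicity 2.
Eigenvector v = (-1,2); generalized eigenvector w with (A-λI)w=v is (0,-1).
General solution: e^(-5t)[C_1·v + C_2·(t·v + w)].

p(t) = -C_1e^(-5t) - C_2te^(-5t), q(t) = 2C_1e^(-5t) + 2C_2te^(-5t) - C_2e^(-5t)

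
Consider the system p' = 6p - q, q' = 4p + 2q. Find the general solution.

Coefficient matrix A = [[6, -1], [4, 2]].
Characteristic polynomial det(A - λI) = λ^2 - 8λ + 16 = 0.
Single eigenvalue λ = 4 with algebraic multiplicity 2.
Eigenvector v = (1,2); generalized eigenvector w with (A-λI)w=v is (0,-1).
General solution: e^(4t)[C_1·v + C_2·(t·v + w)].

p(t) = C_1e^(4t) + C_2te^(4t), q(t) = 2C_1e^(4t) + 2C_2te^(4t) - C_2e^(4t)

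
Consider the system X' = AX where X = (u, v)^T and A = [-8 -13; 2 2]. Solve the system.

Coefficient matrix A = [[-8, -13], [2, 2]].
Characteristic polynomial det(A - λI) = λ^2 + 6λ + 10 = 0.
Eigenvalues λ = -3 ± i (complex conjugate pair).
For λ=-3+i: an eigenvector is (-3,1) - i(2,-1) = (-3 - 2i, 1 + i).
A real fundamental pair from Re and Im of e^((-3+i)t)v: X_1 = e^(-3t)(cos(t)·(-3,1) + sin(t)·(2,-1)), X_2 = e^(-3t)(sin(t)·(-3,1) - cos(t)·(2,-1)).
General solution: C_1X_1 + C_2X_2.

u(t) = 2C_1e^(-3t)sin(t) - 3C_1e^(-3t)cos(t) - 3C_2e^(-3t)sin(t) - 2C_2e^(-3t)cos(t), v(t) = -C_1e^(-3t)sin(t) + C_1e^(-3t)cos(t) + C_2e^(-3t)sin(t) + C_2e^(-3t)cos(t)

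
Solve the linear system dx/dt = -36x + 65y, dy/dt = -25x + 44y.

Coefficient matrix A = [[-36, 65], [-25, 44]].
Characteristic polynomial det(A - λI) = λ^2 - 8λ + 41 = 0.
Eigenvalues λ = 4 ± 5i (complex conjugate pair).
For λ=4+5i: an eigenvector is (3,2) - i(2,1) = (3 - 2i, 2 - i).
A real fundamental pair from Re and Im of e^((4+5i)t)v: X_1 = e^(4t)(cos(5t)·(3,2) + sin(5t)·(2,1)), X_2 = e^(4t)(sin(5t)·(3,2) - cos(5t)·(2,1)).
General solution: c_1X_1 + c_2X_2.

x(t) = 2c_1e^(4t)sin(5t) + 3c_1e^(4t)cos(5t) + 3c_2e^(4t)sin(5t) - 2c_2e^(4t)cos(5t), y(t) = c_1e^(4t)sin(5t) + 2c_1e^(4t)cos(5t) + 2c_2e^(4t)sin(5t) - c_2e^(4t)cos(5t)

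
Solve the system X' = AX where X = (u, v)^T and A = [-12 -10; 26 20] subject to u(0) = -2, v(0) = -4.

Coefficient matrix A = [[-12, -10], [26, 20]].
Characteristic polynomial det(A - λI) = λ^2 - 8λ + 20 = 0.
Eigenvalues λ = 4 ± 2i (complex conjugate pair).
For λ=4+2i: an eigenvector is (-1,2) - i(-2,3) = (-1 + 2i, 2 - 3i).
A real fundamental pair from Re and Im of e^((4+2i)t)v: X_1 = e^(4t)(cos(2t)·(-1,2) + sin(2t)·(-2,3)), X_2 = e^(4t)(sin(2t)·(-1,2) - cos(2t)·(-2,3)).
General solution: C_1X_1 + C_2X_2.
Applying u(0)=-2, v(0)=-4 gives C_1=-14, C_2=-8.

u(t) = 36e^(4t)sin(2t) - 2e^(4t)cos(2t), v(t) = -58e^(4t)sin(2t) - 4e^(4t)cos(2t)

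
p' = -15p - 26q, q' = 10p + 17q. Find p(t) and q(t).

p(t) = -2C_1e^(t)sin(2t) - 3C_1e^(t)cos(2t) - 3C_2e^(t)sin(2t) + 2C_2e^(t)cos(2t), q(t) = C_1e^(t)sin(2t) + 2C_1e^(t)cos(2t) + 2C_2e^(t)sin(2t) - C_2e^(t)cos(2t)

Coefficient matrix A = [[-15, -26], [10, 17]].
Characteristic polynomial det(A - λI) = λ^2 - 2λ + 5 = 0.
Eigenvalues λ = 1 ± 2i (complex conjugate pair).
For λ=1+2i: an eigenvector is (-3,2) - i(-2,1) = (-3 + 2i, 2 - i).
A real fundamental pair from Re and Im of e^((1+2i)t)v: X_1 = e^(t)(cos(2t)·(-3,2) + sin(2t)·(-2,1)), X_2 = e^(t)(sin(2t)·(-3,2) - cos(2t)·(-2,1)).
General solution: C_1X_1 + C_2X_2.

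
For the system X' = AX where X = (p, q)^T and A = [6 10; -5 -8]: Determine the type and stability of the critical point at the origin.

stable spiral

A = [[6,10],[-5,-8]]; det(A-λI) = λ^2 + 2λ + 2.
λ = -1 ± i: negative real part.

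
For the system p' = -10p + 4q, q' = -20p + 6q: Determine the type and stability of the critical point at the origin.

stable spiral

A = [[-10,4],[-20,6]]; det(A-λI) = λ^2 + 4λ + 20.
λ = -2 ± 4i: negative real part.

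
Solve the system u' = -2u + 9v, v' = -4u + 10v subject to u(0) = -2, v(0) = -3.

Coefficient matrix A = [[-2, 9], [-4, 10]].
Characteristic polynomial det(A - λI) = λ^2 - 8λ + 16 = 0.
Single eigenvalue λ = 4 with algebraic multiplicity 2.
Eigenvector v = (-3,-2); generalized eigenvector w with (A-λI)w=v is (-1,-1).
General solution: e^(4t)[K_1·v + K_2·(t·v + w)].
Applying u(0)=-2, v(0)=-3 gives K_1=-1, K_2=5.

u(t) = -15te^(4t) - 2e^(4t), v(t) = -10te^(4t) - 3e^(4t)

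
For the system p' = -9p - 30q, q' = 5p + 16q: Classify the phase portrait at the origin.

A = [[-9,-30],[5,16]]; det(A-λI) = λ^2 - 7λ + 6.
λ = 6, 1: both positive.

unstable node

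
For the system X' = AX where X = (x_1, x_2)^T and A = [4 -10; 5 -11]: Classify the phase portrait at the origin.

stable node

A = [[4,-10],[5,-11]]; det(A-λI) = λ^2 + 7λ + 6.
λ = -6, -1: both negative.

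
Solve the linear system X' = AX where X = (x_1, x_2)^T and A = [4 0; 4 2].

Coefficient matrix A = [[4, 0], [4, 2]].
Characteristic polynomial det(A - λI) = λ^2 - 6λ + 8 = 0.
Eigenvalues λ = 4, 2.
For λ=4: (A-λI) row 2 is [4, -2], so an eigenvector is (1, 2).
For λ=2: (A-λI) row 1 is [2, 0], so an eigenvector is (0, -1).
General solution: K_1e^(4t)(1,2) + K_2e^(2t)(0,-1).

x_1(t) = K_1e^(4t), x_2(t) = 2K_1e^(4t) - K_2e^(2t)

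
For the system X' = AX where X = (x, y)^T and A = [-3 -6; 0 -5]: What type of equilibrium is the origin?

A = [[-3,-6],[0,-5]]; det(A-λI) = λ^2 + 8λ + 15.
λ = -3, -5: both negative.

stable node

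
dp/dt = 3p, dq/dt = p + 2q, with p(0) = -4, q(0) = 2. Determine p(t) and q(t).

Coefficient matrix A = [[3, 0], [1, 2]].
Characteristic polynomial det(A - λI) = λ^2 - 5λ + 6 = 0.
Eigenvalues λ = 3, 2.
For λ=3: (A-λI) row 2 is [1, -1], so an eigenvector is (-1, -1).
For λ=2: (A-λI) row 1 is [1, 0], so an eigenvector is (0, 1).
General solution: c_1e^(3t)(-1,-1) + c_2e^(2t)(0,1).
Applying p(0)=-4, q(0)=2 gives c_1=4, c_2=6.

p(t) = -4e^(3t), q(t) = -4e^(3t) + 6e^(2t)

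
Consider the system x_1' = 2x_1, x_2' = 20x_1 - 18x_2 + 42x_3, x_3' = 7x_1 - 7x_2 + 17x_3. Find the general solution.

x_1(t) = c_2e^(2t), x_2(t) = 3c_1e^(-4t) + c_2e^(2t) + 2c_3e^(3t), x_3(t) = c_1e^(-4t) + c_3e^(3t)

Coefficient matrix A = [[2, 0, 0], [20, -18, 42], [7, -7, 17]].
det(A - λI) = 0 gives eigenvalues λ = -4, 2, 3.
For λ=-4: eigenvector (0,3,1).
For λ=2: eigenvector (1,1,0).
For λ=3: eigenvector (0,2,1).
General solution: c_1e^(-4t)(0,3,1) + c_2e^(2t)(1,1,0) + c_3e^(3t)(0,2,1).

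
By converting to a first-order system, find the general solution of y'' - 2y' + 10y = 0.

Let x_1 = y, x_2 = y'. Then x_1' = x_2 and x_2' = -10x_1 + 2x_2.
A = [[0,1],[-10,2]]; det(A-λI) = λ^2 - 2λ + 10.
Eigenvalues λ = 1 ± 3i.

y(t) = c_1e^(t)cos(3t) + c_2e^(t)sin(3t)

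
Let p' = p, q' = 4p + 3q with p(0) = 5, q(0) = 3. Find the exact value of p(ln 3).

A = [[1,0],[4,3]]; eigenvalues λ = 1, 3.
Eigenvectors: (1,-2) for λ=1, (0,-1) for λ=3.
From the initial condition, c_1 = 5, c_2 = -13.
p(ln 3) = (5)(3^1)(1) + (-13)(3^3)(0) = 15.

15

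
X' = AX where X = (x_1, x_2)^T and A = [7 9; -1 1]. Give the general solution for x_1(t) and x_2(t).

x_1(t) = 3C_1e^(4t) + 3C_2te^(4t) + C_2e^(4t), x_2(t) = -C_1e^(4t) - C_2te^(4t)

Coefficient matrix A = [[7, 9], [-1, 1]].
Characteristic polynomial det(A - λI) = λ^2 - 8λ + 16 = 0.
Single eigenvalue λ = 4 with algebraic multiplicity 2.
Eigenvector v = (3,-1); generalized eigenvector w with (A-λI)w=v is (1,0).
General solution: e^(4t)[C_1·v + C_2·(t·v + w)].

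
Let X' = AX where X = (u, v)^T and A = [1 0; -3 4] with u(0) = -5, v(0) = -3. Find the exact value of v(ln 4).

492

A = [[1,0],[-3,4]]; eigenvalues λ = 1, 4.
Eigenvectors: (-1,-1) for λ=1, (0,1) for λ=4.
From the initial condition, c_1 = 5, c_2 = 2.
v(ln 4) = (5)(4^1)(-1) + (2)(4^4)(1) = 492.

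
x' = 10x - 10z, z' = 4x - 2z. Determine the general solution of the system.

x(t) = C_1e^(4t)sin(2t) + 2C_1e^(4t)cos(2t) + 2C_2e^(4t)sin(2t) - C_2e^(4t)cos(2t), z(t) = C_1e^(4t)sin(2t) + C_1e^(4t)cos(2t) + C_2e^(4t)sin(2t) - C_2e^(4t)cos(2t)

Coefficient matrix A = [[10, -10], [4, -2]].
Characteristic polynomial det(A - λI) = λ^2 - 8λ + 20 = 0.
Eigenvalues λ = 4 ± 2i (complex conjugate pair).
For λ=4+2i: an eigenvector is (2,1) - i(1,1) = (2 - i, 1 - i).
A real fundamental pair from Re and Im of e^((4+2i)t)v: X_1 = e^(4t)(cos(2t)·(2,1) + sin(2t)·(1,1)), X_2 = e^(4t)(sin(2t)·(2,1) - cos(2t)·(1,1)).
General solution: C_1X_1 + C_2X_2.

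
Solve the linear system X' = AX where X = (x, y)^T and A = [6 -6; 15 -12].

x(t) = -K_1e^(-3t)sin(3t) + K_1e^(-3t)cos(3t) + K_2e^(-3t)sin(3t) + K_2e^(-3t)cos(3t), y(t) = -K_1e^(-3t)sin(3t) + 2K_1e^(-3t)cos(3t) + 2K_2e^(-3t)sin(3t) + K_2e^(-3t)cos(3t)

Coefficient matrix A = [[6, -6], [15, -12]].
Characteristic polynomial det(A - λI) = λ^2 + 6λ + 18 = 0.
Eigenvalues λ = -3 ± 3i (complex conjugate pair).
For λ=-3+3i: an eigenvector is (1,2) - i(-1,-1) = (1 + i, 2 + i).
A real fundamental pair from Re and Im of e^((-3+3i)t)v: X_1 = e^(-3t)(cos(3t)·(1,2) + sin(3t)·(-1,-1)), X_2 = e^(-3t)(sin(3t)·(1,2) - cos(3t)·(-1,-1)).
General solution: K_1X_1 + K_2X_2.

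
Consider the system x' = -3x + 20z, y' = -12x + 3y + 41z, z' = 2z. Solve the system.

x(t) = K_1e^(-3t) + 4K_3e^(2t), y(t) = 2K_1e^(-3t) + K_2e^(3t) + 7K_3e^(2t), z(t) = K_3e^(2t)

Coefficient matrix A = [[-3, 0, 20], [-12, 3, 41], [0, 0, 2]].
det(A - λI) = 0 gives eigenvalues λ = -3, 3, 2.
For λ=-3: eigenvector (1,2,0).
For λ=3: eigenvector (0,1,0).
For λ=2: eigenvector (4,7,1).
General solution: K_1e^(-3t)(1,2,0) + K_2e^(3t)(0,1,0) + K_3e^(2t)(4,7,1).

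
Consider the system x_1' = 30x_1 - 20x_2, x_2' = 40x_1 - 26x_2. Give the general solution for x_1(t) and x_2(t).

Coefficient matrix A = [[30, -20], [40, -26]].
Characteristic polynomial det(A - λI) = λ^2 - 4λ + 20 = 0.
Eigenvalues λ = 2 ± 4i (complex conjugate pair).
For λ=2+4i: an eigenvector is (-2,-3) - i(1,1) = (-2 - i, -3 - i).
A real fundamental pair from Re and Im of e^((2+4i)t)v: X_1 = e^(2t)(cos(4t)·(-2,-3) + sin(4t)·(1,1)), X_2 = e^(2t)(sin(4t)·(-2,-3) - cos(4t)·(1,1)).
General solution: K_1X_1 + K_2X_2.

x_1(t) = K_1e^(2t)sin(4t) - 2K_1e^(2t)cos(4t) - 2K_2e^(2t)sin(4t) - K_2e^(2t)cos(4t), x_2(t) = K_1e^(2t)sin(4t) - 3K_1e^(2t)cos(4t) - 3K_2e^(2t)sin(4t) - K_2e^(2t)cos(4t)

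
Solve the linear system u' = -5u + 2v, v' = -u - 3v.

u(t) = -c_1e^(-4t)sin(t) + c_1e^(-4t)cos(t) + c_2e^(-4t)sin(t) + c_2e^(-4t)cos(t), v(t) = -c_1e^(-4t)sin(t) + c_2e^(-4t)cos(t)

Coefficient matrix A = [[-5, 2], [-1, -3]].
Characteristic polynomial det(A - λI) = λ^2 + 8λ + 17 = 0.
Eigenvalues λ = -4 ± i (complex conjugate pair).
For λ=-4+i: an eigenvector is (1,0) - i(-1,-1) = (1 + i, 0 + i).
A real fundamental pair from Re and Im of e^((-4+i)t)v: X_1 = e^(-4t)(cos(t)·(1,0) + sin(t)·(-1,-1)), X_2 = e^(-4t)(sin(t)·(1,0) - cos(t)·(-1,-1)).
General solution: c_1X_1 + c_2X_2.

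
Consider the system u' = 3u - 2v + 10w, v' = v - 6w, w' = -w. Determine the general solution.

u(t) = K_1e^(t) + K_2e^(3t) - K_3e^(-t), v(t) = K_1e^(t) + 3K_3e^(-t), w(t) = K_3e^(-t)

Coefficient matrix A = [[3, -2, 10], [0, 1, -6], [0, 0, -1]].
det(A - λI) = 0 gives eigenvalues λ = 1, 3, -1.
For λ=1: eigenvector (1,1,0).
For λ=3: eigenvector (1,0,0).
For λ=-1: eigenvector (-1,3,1).
General solution: K_1e^(t)(1,1,0) + K_2e^(3t)(1,0,0) + K_3e^(-t)(-1,3,1).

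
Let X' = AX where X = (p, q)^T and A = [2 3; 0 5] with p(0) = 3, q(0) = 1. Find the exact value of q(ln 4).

A = [[2,3],[0,5]]; eigenvalues λ = 2, 5.
Eigenvectors: (-1,0) for λ=2, (1,1) for λ=5.
From the initial condition, c_1 = -2, c_2 = 1.
q(ln 4) = (-2)(4^2)(0) + (1)(4^5)(1) = 1024.

1024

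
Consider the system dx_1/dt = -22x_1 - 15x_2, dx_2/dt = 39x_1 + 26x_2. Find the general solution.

x_1(t) = 2K_1e^(2t)sin(3t) + K_1e^(2t)cos(3t) + K_2e^(2t)sin(3t) - 2K_2e^(2t)cos(3t), x_2(t) = -3K_1e^(2t)sin(3t) - 2K_1e^(2t)cos(3t) - 2K_2e^(2t)sin(3t) + 3K_2e^(2t)cos(3t)

Coefficient matrix A = [[-22, -15], [39, 26]].
Characteristic polynomial det(A - λI) = λ^2 - 4λ + 13 = 0.
Eigenvalues λ = 2 ± 3i (complex conjugate pair).
For λ=2+3i: an eigenvector is (1,-2) - i(2,-3) = (1 - 2i, -2 + 3i).
A real fundamental pair from Re and Im of e^((2+3i)t)v: X_1 = e^(2t)(cos(3t)·(1,-2) + sin(3t)·(2,-3)), X_2 = e^(2t)(sin(3t)·(1,-2) - cos(3t)·(2,-3)).
General solution: K_1X_1 + K_2X_2.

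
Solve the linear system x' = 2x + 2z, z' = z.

Coefficient matrix A = [[2, 2], [0, 1]].
Characteristic polynomial det(A - λI) = λ^2 - 3λ + 2 = 0.
Eigenvalues λ = 1, 2.
For λ=1: (A-λI) row 1 is [1, 2], so an eigenvector is (2, -1).
For λ=2: (A-λI) row 1 is [0, 2], so an eigenvector is (-1, 0).
General solution: C_1e^(t)(2,-1) + C_2e^(2t)(-1,0).

x(t) = 2C_1e^(t) - C_2e^(2t), z(t) = -C_1e^(t)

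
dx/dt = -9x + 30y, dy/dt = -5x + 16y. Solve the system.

Coefficient matrix A = [[-9, 30], [-5, 16]].
Characteristic polynomial det(A - λI) = λ^2 - 7λ + 6 = 0.
Eigenvalues λ = 1, 6.
For λ=1: (A-λI) row 1 is [-10, 30], so an eigenvector is (-3, -1).
For λ=6: (A-λI) row 1 is [-15, 30], so an eigenvector is (-2, -1).
General solution: K_1e^(t)(-3,-1) + K_2e^(6t)(-2,-1).

x(t) = -3K_1e^(t) - 2K_2e^(6t), y(t) = -K_1e^(t) - K_2e^(6t)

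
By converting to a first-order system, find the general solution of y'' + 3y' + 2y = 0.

Let x_1 = y, x_2 = y'. Then x_1' = x_2 and x_2' = -2x_1 - 3x_2.
A = [[0,1],[-2,-3]]; det(A-λI) = λ^2 + 3λ + 2.
Eigenvalues λ = -1, -2 with eigenvectors (1,-1), (1,-2).

y(t) = K_1e^(-t) + K_2e^(-2t)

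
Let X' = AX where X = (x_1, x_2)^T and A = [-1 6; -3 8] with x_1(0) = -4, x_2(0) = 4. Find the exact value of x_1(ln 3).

2772

A = [[-1,6],[-3,8]]; eigenvalues λ = 2, 5.
Eigenvectors: (-2,-1) for λ=2, (-1,-1) for λ=5.
From the initial condition, c_1 = 8, c_2 = -12.
x_1(ln 3) = (8)(3^2)(-2) + (-12)(3^5)(-1) = 2772.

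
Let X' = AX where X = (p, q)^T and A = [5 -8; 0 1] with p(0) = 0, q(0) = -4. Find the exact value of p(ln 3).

A = [[5,-8],[0,1]]; eigenvalues λ = 1, 5.
Eigenvectors: (2,1) for λ=1, (1,0) for λ=5.
From the initial condition, c_1 = -4, c_2 = 8.
p(ln 3) = (-4)(3^1)(2) + (8)(3^5)(1) = 1920.

1920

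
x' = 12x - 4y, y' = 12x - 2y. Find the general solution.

x(t) = 2C_1e^(6t) - C_2e^(4t), y(t) = 3C_1e^(6t) - 2C_2e^(4t)

Coefficient matrix A = [[12, -4], [12, -2]].
Characteristic polynomial det(A - λI) = λ^2 - 10λ + 24 = 0.
Eigenvalues λ = 6, 4.
For λ=6: (A-λI) row 1 is [6, -4], so an eigenvector is (2, 3).
For λ=4: (A-λI) row 1 is [8, -4], so an eigenvector is (-1, -2).
General solution: C_1e^(6t)(2,3) + C_2e^(4t)(-1,-2).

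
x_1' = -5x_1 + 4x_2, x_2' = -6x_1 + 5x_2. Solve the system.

x_1(t) = -2C_1e^(t) + C_2e^(-t), x_2(t) = -3C_1e^(t) + C_2e^(-t)

Coefficient matrix A = [[-5, 4], [-6, 5]].
Characteristic polynomial det(A - λI) = λ^2 - 1 = 0.
Eigenvalues λ = 1, -1.
For λ=1: (A-λI) row 1 is [-6, 4], so an eigenvector is (-2, -3).
For λ=-1: (A-λI) row 1 is [-4, 4], so an eigenvector is (1, 1).
General solution: C_1e^(t)(-2,-3) + C_2e^(-t)(1,1).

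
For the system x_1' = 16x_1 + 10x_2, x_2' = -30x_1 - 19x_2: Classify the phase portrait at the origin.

saddle

A = [[16,10],[-30,-19]]; det(A-λI) = λ^2 + 3λ - 4.
λ = 1, -4: opposite signs.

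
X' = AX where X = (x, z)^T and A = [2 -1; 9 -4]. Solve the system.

x(t) = -C_1e^(-t) - C_2te^(-t) - C_2e^(-t), z(t) = -3C_1e^(-t) - 3C_2te^(-t) - 2C_2e^(-t)

Coefficient matrix A = [[2, -1], [9, -4]].
Characteristic polynomial det(A - λI) = λ^2 + 2λ + 1 = 0.
Single eigenvalue λ = -1 with algebraic multiplicity 2.
Eigenvector v = (-1,-3); generalized eigenvector w with (A-λI)w=v is (-1,-2).
General solution: e^(-t)[C_1·v + C_2·(t·v + w)].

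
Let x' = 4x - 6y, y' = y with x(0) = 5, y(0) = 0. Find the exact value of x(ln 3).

405

A = [[4,-6],[0,1]]; eigenvalues λ = 1, 4.
Eigenvectors: (-2,-1) for λ=1, (1,0) for λ=4.
From the initial condition, c_1 = 0, c_2 = 5.
x(ln 3) = (0)(3^1)(-2) + (5)(3^4)(1) = 405.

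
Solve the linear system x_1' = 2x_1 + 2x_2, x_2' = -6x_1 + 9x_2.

Coefficient matrix A = [[2, 2], [-6, 9]].
Characteristic polynomial det(A - λI) = λ^2 - 11λ + 30 = 0.
Eigenvalues λ = 6, 5.
For λ=6: (A-λI) row 1 is [-4, 2], so an eigenvector is (-1, -2).
For λ=5: (A-λI) row 1 is [-3, 2], so an eigenvector is (-2, -3).
General solution: C_1e^(6t)(-1,-2) + C_2e^(5t)(-2,-3).

x_1(t) = -C_1e^(6t) - 2C_2e^(5t), x_2(t) = -2C_1e^(6t) - 3C_2e^(5t)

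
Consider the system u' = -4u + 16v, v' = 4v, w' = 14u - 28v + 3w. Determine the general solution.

u(t) = K_1e^(-4t) + 2K_3e^(4t), v(t) = K_3e^(4t), w(t) = -2K_1e^(-4t) + K_2e^(3t)

Coefficient matrix A = [[-4, 16, 0], [0, 4, 0], [14, -28, 3]].
det(A - λI) = 0 gives eigenvalues λ = -4, 3, 4.
For λ=-4: eigenvector (1,0,-2).
For λ=3: eigenvector (0,0,1).
For λ=4: eigenvector (2,1,0).
General solution: K_1e^(-4t)(1,0,-2) + K_2e^(3t)(0,0,1) + K_3e^(4t)(2,1,0).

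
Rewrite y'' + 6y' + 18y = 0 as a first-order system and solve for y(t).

Let x_1 = y, x_2 = y'. Then x_1' = x_2 and x_2' = -18x_1 - 6x_2.
A = [[0,1],[-18,-6]]; det(A-λI) = λ^2 + 6λ + 18.
Eigenvalues λ = -3 ± 3i.

y(t) = C_1e^(-3t)cos(3t) + C_2e^(-3t)sin(3t)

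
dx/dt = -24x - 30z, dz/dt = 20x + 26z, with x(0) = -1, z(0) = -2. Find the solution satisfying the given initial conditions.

x(t) = 8e^(6t) - 9e^(-4t), z(t) = -8e^(6t) + 6e^(-4t)

Coefficient matrix A = [[-24, -30], [20, 26]].
Characteristic polynomial det(A - λI) = λ^2 - 2λ - 24 = 0.
Eigenvalues λ = 6, -4.
For λ=6: (A-λI) row 1 is [-30, -30], so an eigenvector is (-1, 1).
For λ=-4: (A-λI) row 1 is [-20, -30], so an eigenvector is (-3, 2).
General solution: C_1e^(6t)(-1,1) + C_2e^(-4t)(-3,2).
Applying x(0)=-1, z(0)=-2 gives C_1=-8, C_2=3.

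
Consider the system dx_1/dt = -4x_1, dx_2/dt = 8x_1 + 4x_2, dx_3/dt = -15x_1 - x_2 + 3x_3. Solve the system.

x_1(t) = c_3e^(-4t), x_2(t) = c_2e^(4t) - c_3e^(-4t), x_3(t) = c_1e^(3t) - c_2e^(4t) + 2c_3e^(-4t)

Coefficient matrix A = [[-4, 0, 0], [8, 4, 0], [-15, -1, 3]].
det(A - λI) = 0 gives eigenvalues λ = 3, 4, -4.
For λ=3: eigenvector (0,0,1).
For λ=4: eigenvector (0,1,-1).
For λ=-4: eigenvector (1,-1,2).
General solution: c_1e^(3t)(0,0,1) + c_2e^(4t)(0,1,-1) + c_3e^(-4t)(1,-1,2).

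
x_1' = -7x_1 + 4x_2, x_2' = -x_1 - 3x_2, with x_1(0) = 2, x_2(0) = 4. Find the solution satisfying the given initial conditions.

x_1(t) = 12te^(-5t) + 2e^(-5t), x_2(t) = 6te^(-5t) + 4e^(-5t)

Coefficient matrix A = [[-7, 4], [-1, -3]].
Characteristic polynomial det(A - λI) = λ^2 + 10λ + 25 = 0.
Single eigenvalue λ = -5 with algebraic multiplicity 2.
Eigenvector v = (2,1); generalized eigenvector w with (A-λI)w=v is (1,1).
General solution: e^(-5t)[C_1·v + C_2·(t·v + w)].
Applying x_1(0)=2, x_2(0)=4 gives C_1=-2, C_2=6.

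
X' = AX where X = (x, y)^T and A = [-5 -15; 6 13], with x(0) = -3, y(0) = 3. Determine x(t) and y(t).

Coefficient matrix A = [[-5, -15], [6, 13]].
Characteristic polynomial det(A - λI) = λ^2 - 8λ + 25 = 0.
Eigenvalues λ = 4 ± 3i (complex conjugate pair).
For λ=4+3i: an eigenvector is (2,-1) - i(-1,1) = (2 + i, -1 - i).
A real fundamental pair from Re and Im of e^((4+3i)t)v: X_1 = e^(4t)(cos(3t)·(2,-1) + sin(3t)·(-1,1)), X_2 = e^(4t)(sin(3t)·(2,-1) - cos(3t)·(-1,1)).
General solution: c_1X_1 + c_2X_2.
Applying x(0)=-3, y(0)=3 gives c_1=0, c_2=-3.

x(t) = -6e^(4t)sin(3t) - 3e^(4t)cos(3t), y(t) = 3e^(4t)sin(3t) + 3e^(4t)cos(3t)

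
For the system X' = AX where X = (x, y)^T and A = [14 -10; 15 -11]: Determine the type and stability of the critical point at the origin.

saddle

A = [[14,-10],[15,-11]]; det(A-λI) = λ^2 - 3λ - 4.
λ = -1, 4: opposite signs.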